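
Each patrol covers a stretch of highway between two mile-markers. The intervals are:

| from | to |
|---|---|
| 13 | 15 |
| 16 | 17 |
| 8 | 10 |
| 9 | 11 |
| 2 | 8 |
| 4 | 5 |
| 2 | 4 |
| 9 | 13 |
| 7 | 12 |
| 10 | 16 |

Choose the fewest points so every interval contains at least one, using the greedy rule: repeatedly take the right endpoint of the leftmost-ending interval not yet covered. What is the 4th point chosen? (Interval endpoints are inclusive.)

17

Process intervals by earliest right end; each time one isn't hit yet, stab at its right endpoint.
Sorted: [2,4] [4,5] [2,8] [8,10] [9,11] [7,12] [9,13] [13,15] [10,16] [16,17]
{[2,4],[4,5],[2,8]} hit by 4; {[8,10],[9,11],[7,12],[9,13]} hit by 10; {[13,15],[10,16]} hit by 15; {[16,17]} hit by 17.
Points: 4, 10, 15, 17 (4 total).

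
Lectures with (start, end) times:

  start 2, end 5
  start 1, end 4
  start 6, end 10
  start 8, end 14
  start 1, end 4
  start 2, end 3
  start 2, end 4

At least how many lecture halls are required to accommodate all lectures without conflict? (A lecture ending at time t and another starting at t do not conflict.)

5

Count concurrent intervals with a sweep; the peak is the room count.
Events (time:±→running): 1:+→1 1:+→2 2:+→3 2:+→4 2:+→5 … peak 5.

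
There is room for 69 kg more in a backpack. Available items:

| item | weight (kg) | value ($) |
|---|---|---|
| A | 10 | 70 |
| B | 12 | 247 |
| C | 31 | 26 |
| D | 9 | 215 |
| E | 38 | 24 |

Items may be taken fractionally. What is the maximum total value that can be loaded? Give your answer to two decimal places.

Order: D (215/9=23.89) > B (247/12=20.58) > A (70/10=7.00) > C (26/31=0.84) > E (24/38=0.63)
Fill: take D (9 @ 215) → take B (12 @ 247) → take A (10 @ 70) → take C (31 @ 26) → take 7/38 of E → 4.42; 69/69 used.
Total value = 562.42

562.42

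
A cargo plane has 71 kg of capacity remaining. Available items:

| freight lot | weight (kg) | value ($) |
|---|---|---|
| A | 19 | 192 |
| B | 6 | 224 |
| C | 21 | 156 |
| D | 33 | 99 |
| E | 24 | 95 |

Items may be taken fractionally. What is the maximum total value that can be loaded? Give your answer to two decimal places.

Greedy by value/weight ratio, highest first.
Ratios (sorted): B 37.33, A 10.11, C 7.43, E 3.96, D 3.00
take B (6 @ 224); take A (19 @ 192); take C (21 @ 156); take E (24 @ 95); take 1/33 of D → 3.00. Capacity used 71/71.
Total value = 670.00

670.00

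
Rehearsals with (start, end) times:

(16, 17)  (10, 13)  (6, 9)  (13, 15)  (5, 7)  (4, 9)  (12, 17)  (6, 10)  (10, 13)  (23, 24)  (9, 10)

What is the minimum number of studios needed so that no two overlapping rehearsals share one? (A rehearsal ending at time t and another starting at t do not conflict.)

4

The answer is the maximum number of intervals overlapping at any instant.
starts: [4, 5, 6, 6, 9, 10, 10, 12, 13, 16, 23]
ends:   [7, 9, 9, 10, 10, 13, 13, 15, 17, 17, 24]
s4→1 s5→2 s6→3 s6→4  — peak 4.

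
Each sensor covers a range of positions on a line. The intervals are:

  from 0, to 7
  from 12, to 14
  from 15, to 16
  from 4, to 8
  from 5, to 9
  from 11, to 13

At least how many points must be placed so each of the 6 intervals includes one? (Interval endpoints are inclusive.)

3

By right end: [0,7]  [4,8]  [5,9]  [11,13]  [12,14]  [15,16]
[0,7] uncovered → point at 7; [11,13] uncovered → point at 13; [15,16] uncovered → point at 16.
Points: 7, 13, 16 (3 total).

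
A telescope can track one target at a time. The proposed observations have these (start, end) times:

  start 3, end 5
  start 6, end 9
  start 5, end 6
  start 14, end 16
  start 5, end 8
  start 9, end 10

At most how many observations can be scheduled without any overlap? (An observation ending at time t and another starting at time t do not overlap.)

By end time: (3,5), (5,6), (5,8), (6,9), (9,10), (14,16).
Pick (3,5); next start ≥ 5 → (5,6); next start ≥ 6 → (6,9); next start ≥ 9 → (9,10); next start ≥ 10 → (14,16).
Selected 5 observations.

5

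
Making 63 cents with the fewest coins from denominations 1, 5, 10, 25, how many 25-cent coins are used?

2

Greedy: take as many of the largest coin as possible, then repeat with the remainder.
63 − 2×25→13 − 1×10→3 − 3×1→0
Count of 25: 2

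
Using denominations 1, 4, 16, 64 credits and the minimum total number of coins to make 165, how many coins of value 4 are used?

Use the largest denomination that fits, subtract, and repeat.
165 − 2×64→37 − 2×16→5 − 1×4→1 − 1×1→0
Count of 4: 1

1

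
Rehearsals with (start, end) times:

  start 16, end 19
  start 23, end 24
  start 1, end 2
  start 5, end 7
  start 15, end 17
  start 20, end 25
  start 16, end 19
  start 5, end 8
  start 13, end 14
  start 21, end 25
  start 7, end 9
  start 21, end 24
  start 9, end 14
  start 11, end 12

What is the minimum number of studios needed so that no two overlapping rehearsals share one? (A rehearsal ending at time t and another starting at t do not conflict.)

4

The answer is the maximum number of intervals overlapping at any instant.
Events (time:±→running): 1:+→1 2:-→0 5:+→1 5:+→2 7:-→1 7:+→2 8:-→1 9:-→0 9:+→1 11:+→2 12:-→1 13:+→2 14:-→1 14:-→0 15:+→1 16:+→2 16:+→3 17:-→2 19:-→1 19:-→0 20:+→1 21:+→2 21:+→3 23:+→4 … peak 4.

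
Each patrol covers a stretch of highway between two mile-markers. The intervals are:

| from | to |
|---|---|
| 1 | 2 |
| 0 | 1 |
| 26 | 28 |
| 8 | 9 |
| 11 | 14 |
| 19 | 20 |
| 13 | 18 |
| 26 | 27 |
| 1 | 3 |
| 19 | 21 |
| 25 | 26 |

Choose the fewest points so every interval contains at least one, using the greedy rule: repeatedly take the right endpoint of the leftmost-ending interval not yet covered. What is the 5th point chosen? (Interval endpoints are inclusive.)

26

Process intervals by earliest right end; each time one isn't hit yet, stab at its right endpoint.
Sorted: [0,1] [1,2] [1,3] [8,9] [11,14] [13,18] [19,20] [19,21] [25,26] [26,27] [26,28]
{[0,1],[1,2],[1,3]} hit by 1; {[8,9]} hit by 9; {[11,14],[13,18]} hit by 14; {[19,20],[19,21]} hit by 20; {[25,26],[26,27],[26,28]} hit by 26.
Points: 1, 9, 14, 20, 26 (5 total).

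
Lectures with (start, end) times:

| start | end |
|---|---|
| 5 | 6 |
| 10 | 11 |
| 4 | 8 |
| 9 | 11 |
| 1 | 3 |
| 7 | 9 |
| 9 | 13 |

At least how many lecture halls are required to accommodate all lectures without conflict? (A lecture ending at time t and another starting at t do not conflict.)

Events (time:±→running): 1:+→1 3:-→0 4:+→1 5:+→2 6:-→1 7:+→2 8:-→1 9:-→0 9:+→1 9:+→2 10:+→3 … peak 3.

3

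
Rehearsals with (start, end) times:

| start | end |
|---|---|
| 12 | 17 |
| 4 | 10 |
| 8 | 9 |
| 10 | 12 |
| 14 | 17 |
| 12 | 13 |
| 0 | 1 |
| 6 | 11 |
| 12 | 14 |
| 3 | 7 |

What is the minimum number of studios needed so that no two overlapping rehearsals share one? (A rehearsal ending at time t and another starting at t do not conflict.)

The answer is the maximum number of intervals overlapping at any instant.
starts: [0, 3, 4, 6, 8, 10, 12, 12, 12, 14]
ends:   [1, 7, 9, 10, 11, 12, 13, 14, 17, 17]
s0→1 e1→0 s3→1 s4→2 s6→3  — peak 3.

3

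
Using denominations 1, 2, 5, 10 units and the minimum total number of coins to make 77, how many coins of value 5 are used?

Use the largest denomination that fits, subtract, and repeat.
77 = 7×10 + 1×5 + 1×2
Count of 5: 1

1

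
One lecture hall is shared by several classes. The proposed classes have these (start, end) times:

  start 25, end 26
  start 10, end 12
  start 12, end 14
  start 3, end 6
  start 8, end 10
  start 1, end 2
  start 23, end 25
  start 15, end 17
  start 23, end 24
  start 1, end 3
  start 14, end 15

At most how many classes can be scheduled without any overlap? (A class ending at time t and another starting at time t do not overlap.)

9

By end time: (1,2), (1,3), (3,6), (8,10), (10,12), (12,14), (14,15), (15,17), (23,24), (23,25), (25,26).
Pick (1,2); next start ≥ 2 → (3,6); next start ≥ 6 → (8,10); next start ≥ 10 → (10,12); next start ≥ 12 → (12,14); next start ≥ 14 → (14,15); next start ≥ 15 → (15,17); next start ≥ 17 → (23,24); next start ≥ 24 → (25,26).
Selected 9 classes.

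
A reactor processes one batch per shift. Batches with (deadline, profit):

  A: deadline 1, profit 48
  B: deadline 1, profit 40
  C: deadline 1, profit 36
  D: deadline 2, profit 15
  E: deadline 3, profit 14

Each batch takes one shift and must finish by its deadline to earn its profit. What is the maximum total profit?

By profit: A(d1,48), B(d1,40), C(d1,36), D(d2,15), E(d3,14)
A→slot 1; B skipped; C skipped; D→slot 2; E→slot 3.
Profit = 48 + 15 + 14 = 77

77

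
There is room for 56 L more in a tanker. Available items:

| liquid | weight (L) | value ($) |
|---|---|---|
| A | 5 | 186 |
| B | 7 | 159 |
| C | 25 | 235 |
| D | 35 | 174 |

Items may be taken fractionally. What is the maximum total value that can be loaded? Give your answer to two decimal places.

Greedy by value/weight ratio, highest first.
Ratios (sorted): A 37.20, B 22.71, C 9.40, D 4.97
take A (5 @ 186); take B (7 @ 159); take C (25 @ 235); take 19/35 of D → 94.46. Capacity used 56/56.
Total value = 674.46

674.46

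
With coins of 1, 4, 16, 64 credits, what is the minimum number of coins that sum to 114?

Use the largest denomination that fits, subtract, and repeat.
114 − 1×64→50 − 3×16→2 − 2×1→0
Total coins = 1 + 3 + 2 = 6

6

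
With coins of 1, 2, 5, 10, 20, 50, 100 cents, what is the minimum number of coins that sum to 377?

7

377 = 3×100 + 1×50 + 1×20 + 1×5 + 1×2
Total coins = 3 + 1 + 1 + 1 + 1 = 7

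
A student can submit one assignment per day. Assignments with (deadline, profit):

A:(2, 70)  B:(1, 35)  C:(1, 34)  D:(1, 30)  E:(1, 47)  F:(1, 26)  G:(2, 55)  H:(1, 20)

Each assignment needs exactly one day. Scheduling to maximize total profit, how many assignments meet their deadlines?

Sort by profit descending; place each in the latest free slot ≤ its deadline.
By profit: A(d2,70), G(d2,55), E(d1,47), B(d1,35), C(d1,34), D(d1,30), F(d1,26), H(d1,20)
A→slot 2; G→slot 1; E skipped; B skipped; C skipped; D skipped; F skipped; H skipped.
2 of 8 scheduled.

2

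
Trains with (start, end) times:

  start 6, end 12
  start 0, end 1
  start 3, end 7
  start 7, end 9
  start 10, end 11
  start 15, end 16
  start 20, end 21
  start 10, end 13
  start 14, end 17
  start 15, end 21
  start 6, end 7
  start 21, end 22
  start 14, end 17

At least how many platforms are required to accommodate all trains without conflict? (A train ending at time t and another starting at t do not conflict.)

4

Events (time:±→running): 0:+→1 1:-→0 3:+→1 6:+→2 6:+→3 7:-→2 7:-→1 7:+→2 9:-→1 10:+→2 10:+→3 11:-→2 12:-→1 13:-→0 14:+→1 14:+→2 15:+→3 15:+→4 … peak 4.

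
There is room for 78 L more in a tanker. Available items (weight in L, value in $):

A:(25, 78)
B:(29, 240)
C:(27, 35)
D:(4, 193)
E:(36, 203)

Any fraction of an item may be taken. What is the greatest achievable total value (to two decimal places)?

664.08

Ratios (sorted): D 48.25, B 8.28, E 5.64, A 3.12, C 1.30
take D (4 @ 193); take B (29 @ 240); take E (36 @ 203); take 9/25 of A → 28.08. Capacity used 78/78.
Total value = 664.08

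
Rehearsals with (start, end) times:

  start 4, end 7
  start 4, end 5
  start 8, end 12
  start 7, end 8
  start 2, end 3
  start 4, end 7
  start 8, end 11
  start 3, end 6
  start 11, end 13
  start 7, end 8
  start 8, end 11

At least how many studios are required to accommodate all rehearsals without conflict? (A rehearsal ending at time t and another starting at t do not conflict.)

The answer is the maximum number of intervals overlapping at any instant.
starts: [2, 3, 4, 4, 4, 7, 7, 8, 8, 8, 11]
ends:   [3, 5, 6, 7, 7, 8, 8, 11, 11, 12, 13]
s2→1 e3→0 s3→1 s4→2 s4→3 s4→4  — peak 4.

4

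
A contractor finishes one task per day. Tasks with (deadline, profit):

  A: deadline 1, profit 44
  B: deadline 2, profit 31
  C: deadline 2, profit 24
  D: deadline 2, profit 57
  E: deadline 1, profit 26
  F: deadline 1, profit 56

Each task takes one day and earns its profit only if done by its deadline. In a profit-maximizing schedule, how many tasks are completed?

Sort by profit descending; place each in the latest free slot ≤ its deadline.
By profit: D(d2,57), F(d1,56), A(d1,44), B(d2,31), E(d1,26), C(d2,24)
D→slot 2; F→slot 1; A skipped; B skipped; E skipped; C skipped.
2 of 6 scheduled.

2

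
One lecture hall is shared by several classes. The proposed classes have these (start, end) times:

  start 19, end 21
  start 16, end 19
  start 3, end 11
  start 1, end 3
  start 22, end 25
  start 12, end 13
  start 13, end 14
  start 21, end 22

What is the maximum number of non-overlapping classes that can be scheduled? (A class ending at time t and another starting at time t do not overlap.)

8

Order by finish time; keep every interval that doesn't clash with the previous kept one.
By end time: (1,3), (3,11), (12,13), (13,14), (16,19), (19,21), (21,22), (22,25).
Pick (1,3); next start ≥ 3 → (3,11); next start ≥ 11 → (12,13); next start ≥ 13 → (13,14); next start ≥ 14 → (16,19); next start ≥ 19 → (19,21); next start ≥ 21 → (21,22); next start ≥ 22 → (22,25).
Selected 8 classes.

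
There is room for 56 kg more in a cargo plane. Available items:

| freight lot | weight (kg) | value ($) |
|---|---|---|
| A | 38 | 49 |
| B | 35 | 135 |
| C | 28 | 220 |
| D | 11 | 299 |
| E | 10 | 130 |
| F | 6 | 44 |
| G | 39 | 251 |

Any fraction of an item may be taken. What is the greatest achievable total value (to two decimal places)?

Greedy by value/weight ratio, highest first.
Order: D (299/11=27.18) > E (130/10=13.00) > C (220/28=7.86) > F (44/6=7.33) > G (251/39=6.44) > B (135/35=3.86) > A (49/38=1.29)
Fill: take D (11 @ 299) → take E (10 @ 130) → take C (28 @ 220) → take F (6 @ 44) → take 1/39 of G → 6.44; 56/56 used.
Total value = 699.44

699.44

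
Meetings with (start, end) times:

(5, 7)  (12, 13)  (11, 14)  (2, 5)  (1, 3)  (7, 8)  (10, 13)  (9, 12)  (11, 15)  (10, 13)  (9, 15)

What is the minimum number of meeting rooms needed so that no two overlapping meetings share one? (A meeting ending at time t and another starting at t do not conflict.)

6

Count concurrent intervals with a sweep; the peak is the room count.
Events (time:±→running): 1:+→1 2:+→2 3:-→1 5:-→0 5:+→1 7:-→0 7:+→1 8:-→0 9:+→1 9:+→2 10:+→3 10:+→4 11:+→5 11:+→6 … peak 6.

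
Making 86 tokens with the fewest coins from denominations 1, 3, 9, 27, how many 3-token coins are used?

86 = 3×27 + 1×3 + 2×1
Count of 3: 1

1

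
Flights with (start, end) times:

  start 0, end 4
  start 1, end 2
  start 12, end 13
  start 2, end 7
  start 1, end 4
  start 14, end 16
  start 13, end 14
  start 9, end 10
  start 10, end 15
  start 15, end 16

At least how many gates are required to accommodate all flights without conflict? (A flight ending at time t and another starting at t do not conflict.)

3

The answer is the maximum number of intervals overlapping at any instant.
Events (time:±→running): 0:+→1 1:+→2 1:+→3 … peak 3.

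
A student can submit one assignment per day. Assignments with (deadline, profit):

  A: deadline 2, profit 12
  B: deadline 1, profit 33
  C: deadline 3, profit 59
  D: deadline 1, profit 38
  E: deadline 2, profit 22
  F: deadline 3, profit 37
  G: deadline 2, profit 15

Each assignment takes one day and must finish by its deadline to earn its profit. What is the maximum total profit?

134

Sort by profit descending; place each in the latest free slot ≤ its deadline.
Profit order: C=59 D=38 F=37 B=33 E=22 G=15 A=12
Assign: C→slot 3, D→slot 1, F→slot 2, B skipped, E skipped, G skipped, A skipped.
Slots: [1:D] [2:F] [3:C]
Profit = 38 + 37 + 59 = 134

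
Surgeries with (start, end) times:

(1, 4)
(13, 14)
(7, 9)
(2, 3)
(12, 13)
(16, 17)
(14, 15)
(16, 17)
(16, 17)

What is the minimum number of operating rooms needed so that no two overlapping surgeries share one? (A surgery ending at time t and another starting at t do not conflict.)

3

The answer is the maximum number of intervals overlapping at any instant.
starts: [1, 2, 7, 12, 13, 14, 16, 16, 16]
ends:   [3, 4, 9, 13, 14, 15, 17, 17, 17]
s1→1 s2→2 e3→1 e4→0 s7→1 e9→0 s12→1 e13→0 s13→1 e14→0 s14→1 e15→0 s16→1 s16→2 s16→3  — peak 3.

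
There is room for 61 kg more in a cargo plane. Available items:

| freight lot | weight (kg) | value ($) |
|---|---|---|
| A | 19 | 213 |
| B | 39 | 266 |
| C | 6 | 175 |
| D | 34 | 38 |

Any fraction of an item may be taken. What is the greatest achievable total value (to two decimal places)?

633.54

Ratios (sorted): C 29.17, A 11.21, B 6.82, D 1.12
take C (6 @ 175); take A (19 @ 213); take 36/39 of B → 245.54. Capacity used 61/61.
Total value = 633.54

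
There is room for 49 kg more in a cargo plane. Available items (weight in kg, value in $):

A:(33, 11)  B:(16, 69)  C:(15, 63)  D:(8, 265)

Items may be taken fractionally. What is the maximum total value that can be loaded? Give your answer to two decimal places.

Sort by value per unit weight and fill in that order.
Ratios (sorted): D 33.12, B 4.31, C 4.20, A 0.33
take D (8 @ 265); take B (16 @ 69); take C (15 @ 63); take 10/33 of A → 3.33. Capacity used 49/49.
Total value = 400.33

400.33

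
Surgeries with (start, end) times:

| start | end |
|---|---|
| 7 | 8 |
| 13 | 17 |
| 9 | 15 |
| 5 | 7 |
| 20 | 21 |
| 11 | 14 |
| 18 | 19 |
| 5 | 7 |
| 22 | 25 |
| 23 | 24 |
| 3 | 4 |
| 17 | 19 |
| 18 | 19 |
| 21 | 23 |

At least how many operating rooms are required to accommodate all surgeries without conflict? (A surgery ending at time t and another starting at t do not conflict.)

starts: [3, 5, 5, 7, 9, 11, 13, 17, 18, 18, 20, 21, 22, 23]
ends:   [4, 7, 7, 8, 14, 15, 17, 19, 19, 19, 21, 23, 24, 25]
s3→1 e4→0 s5→1 s5→2 e7→1 e7→0 s7→1 e8→0 s9→1 s11→2 s13→3  — peak 3.

3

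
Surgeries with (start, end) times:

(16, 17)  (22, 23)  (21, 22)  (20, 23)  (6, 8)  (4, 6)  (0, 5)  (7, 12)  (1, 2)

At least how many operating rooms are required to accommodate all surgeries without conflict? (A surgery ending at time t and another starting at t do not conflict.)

2

Count concurrent intervals with a sweep; the peak is the room count.
starts: [0, 1, 4, 6, 7, 16, 20, 21, 22]
ends:   [2, 5, 6, 8, 12, 17, 22, 23, 23]
s0→1 s1→2  — peak 2.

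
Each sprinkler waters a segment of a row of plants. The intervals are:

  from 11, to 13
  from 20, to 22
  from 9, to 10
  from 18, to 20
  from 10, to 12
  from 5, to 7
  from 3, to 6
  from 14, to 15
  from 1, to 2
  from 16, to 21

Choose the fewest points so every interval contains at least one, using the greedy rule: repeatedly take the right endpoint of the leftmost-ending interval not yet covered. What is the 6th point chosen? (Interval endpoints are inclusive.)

20

Process intervals by earliest right end; each time one isn't hit yet, stab at its right endpoint.
By right end: [1,2]  [3,6]  [5,7]  [9,10]  [10,12]  [11,13]  [14,15]  [18,20]  [16,21]  [20,22]
[1,2] uncovered → point at 2; [3,6] uncovered → point at 6; [9,10] uncovered → point at 10; [11,13] uncovered → point at 13; [14,15] uncovered → point at 15; [18,20] uncovered → point at 20.
Points: 2, 6, 10, 13, 15, 20 (6 total).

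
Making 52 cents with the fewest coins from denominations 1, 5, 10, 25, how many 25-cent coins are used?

Use the largest denomination that fits, subtract, and repeat.
52 − 2×25→2 − 2×1→0
Count of 25: 2

2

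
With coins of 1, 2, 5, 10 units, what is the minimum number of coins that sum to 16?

3

16 = 1×10 + 1×5 + 1×1
Total coins = 1 + 1 + 1 = 3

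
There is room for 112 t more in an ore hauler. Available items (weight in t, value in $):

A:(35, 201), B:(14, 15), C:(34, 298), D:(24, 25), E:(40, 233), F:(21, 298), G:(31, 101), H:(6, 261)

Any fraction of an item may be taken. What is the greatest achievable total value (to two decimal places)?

1153.17

Order: H (261/6=43.50) > F (298/21=14.19) > C (298/34=8.76) > E (233/40=5.83) > A (201/35=5.74) > G (101/31=3.26) > B (15/14=1.07) > D (25/24=1.04)
Fill: take H (6 @ 261) → take F (21 @ 298) → take C (34 @ 298) → take E (40 @ 233) → take 11/35 of A → 63.17; 112/112 used.
Total value = 1153.17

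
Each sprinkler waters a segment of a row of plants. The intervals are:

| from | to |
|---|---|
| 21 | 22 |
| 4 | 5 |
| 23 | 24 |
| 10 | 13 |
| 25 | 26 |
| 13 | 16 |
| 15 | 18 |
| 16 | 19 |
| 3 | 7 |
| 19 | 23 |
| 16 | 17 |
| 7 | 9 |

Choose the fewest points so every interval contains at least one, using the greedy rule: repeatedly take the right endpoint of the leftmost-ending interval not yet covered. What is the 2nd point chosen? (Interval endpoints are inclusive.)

Sort by right endpoint; whenever an interval is uncovered, place a point at its right end.
Sorted: [4,5] [3,7] [7,9] [10,13] [13,16] [16,17] [15,18] [16,19] [21,22] [19,23] [23,24] [25,26]
{[4,5],[3,7]} hit by 5; {[7,9]} hit by 9; {[10,13],[13,16]} hit by 13; {[16,17],[15,18],[16,19]} hit by 17; {[21,22],[19,23]} hit by 22; {[23,24]} hit by 24; {[25,26]} hit by 26.
Points: 5, 9, 13, 17, 22, 24, 26 (7 total).

9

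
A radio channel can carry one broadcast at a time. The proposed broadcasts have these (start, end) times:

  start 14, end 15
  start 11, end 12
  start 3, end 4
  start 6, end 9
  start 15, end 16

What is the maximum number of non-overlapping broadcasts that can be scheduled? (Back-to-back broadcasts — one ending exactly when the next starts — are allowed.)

Sorted by end: (3,4)  (6,9)  (11,12)  (14,15)  (15,16)
take (3,4); take (6,9); take (11,12); take (14,15); take (15,16).
Selected 5 broadcasts.

5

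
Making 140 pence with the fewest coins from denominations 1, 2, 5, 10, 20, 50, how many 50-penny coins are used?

2

Use the largest denomination that fits, subtract, and repeat.
140 = 2×50 + 2×20
Count of 50: 2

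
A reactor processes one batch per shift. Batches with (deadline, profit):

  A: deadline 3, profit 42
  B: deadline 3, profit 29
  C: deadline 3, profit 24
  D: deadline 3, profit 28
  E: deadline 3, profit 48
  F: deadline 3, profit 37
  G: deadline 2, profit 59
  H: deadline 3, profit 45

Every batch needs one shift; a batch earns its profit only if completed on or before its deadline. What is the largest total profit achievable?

Profit order: G=59 E=48 H=45 A=42 F=37 B=29 D=28 C=24
Assign: G→slot 2, E→slot 3, H→slot 1, A skipped, F skipped, B skipped, D skipped, C skipped.
Slots: [1:H] [2:G] [3:E]
Profit = 45 + 59 + 48 = 152

152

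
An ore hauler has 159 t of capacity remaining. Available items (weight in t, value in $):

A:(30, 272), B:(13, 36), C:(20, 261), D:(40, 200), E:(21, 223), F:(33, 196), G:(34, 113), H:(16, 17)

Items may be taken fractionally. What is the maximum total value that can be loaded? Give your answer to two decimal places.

1201.85

Sort by value per unit weight and fill in that order.
Order: C (261/20=13.05) > E (223/21=10.62) > A (272/30=9.07) > F (196/33=5.94) > D (200/40=5.00) > G (113/34=3.32) > B (36/13=2.77) > H (17/16=1.06)
Fill: take C (20 @ 261) → take E (21 @ 223) → take A (30 @ 272) → take F (33 @ 196) → take D (40 @ 200) → take 15/34 of G → 49.85; 159/159 used.
Total value = 1201.85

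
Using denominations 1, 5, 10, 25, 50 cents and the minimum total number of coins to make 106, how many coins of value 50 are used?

2

106 = 2×50 + 1×5 + 1×1
Count of 50: 2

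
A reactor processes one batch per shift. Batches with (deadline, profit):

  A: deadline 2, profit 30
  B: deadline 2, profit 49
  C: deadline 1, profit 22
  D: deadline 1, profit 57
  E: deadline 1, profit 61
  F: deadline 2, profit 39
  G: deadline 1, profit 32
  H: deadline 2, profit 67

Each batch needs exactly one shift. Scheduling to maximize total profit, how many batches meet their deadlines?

2

By profit: H(d2,67), E(d1,61), D(d1,57), B(d2,49), F(d2,39), G(d1,32), A(d2,30), C(d1,22)
H→slot 2; E→slot 1; D skipped; B skipped; F skipped; G skipped; A skipped; C skipped.
2 of 8 scheduled.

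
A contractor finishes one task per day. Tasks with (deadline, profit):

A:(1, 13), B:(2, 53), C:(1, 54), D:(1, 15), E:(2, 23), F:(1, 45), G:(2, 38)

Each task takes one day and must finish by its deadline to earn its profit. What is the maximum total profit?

107

Sort by profit descending; place each in the latest free slot ≤ its deadline.
Profit order: C=54 B=53 F=45 G=38 E=23 D=15 A=13
Assign: C→slot 1, B→slot 2, F skipped, G skipped, E skipped, D skipped, A skipped.
Slots: [1:C] [2:B]
Profit = 54 + 53 = 107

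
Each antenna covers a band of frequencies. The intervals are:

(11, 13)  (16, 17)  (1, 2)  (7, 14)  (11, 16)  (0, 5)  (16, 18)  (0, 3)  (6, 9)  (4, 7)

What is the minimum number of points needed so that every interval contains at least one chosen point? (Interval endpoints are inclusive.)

4

Sort by right endpoint; whenever an interval is uncovered, place a point at its right end.
Sorted: [1,2] [0,3] [0,5] [4,7] [6,9] [11,13] [7,14] [11,16] [16,17] [16,18]
{[1,2],[0,3],[0,5]} hit by 2; {[4,7],[6,9]} hit by 7; {[11,13],[7,14],[11,16]} hit by 13; {[16,17],[16,18]} hit by 17.
Points: 2, 7, 13, 17 (4 total).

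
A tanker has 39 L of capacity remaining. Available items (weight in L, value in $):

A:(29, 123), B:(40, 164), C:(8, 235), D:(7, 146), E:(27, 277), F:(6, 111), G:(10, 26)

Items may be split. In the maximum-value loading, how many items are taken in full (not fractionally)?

3

Ratios (sorted): C 29.38, D 20.86, F 18.50, E 10.26, A 4.24, B 4.10, G 2.60
take C (8 @ 235); take D (7 @ 146); take F (6 @ 111); take 18/27 of E → 184.67. Capacity used 39/39.
3 item(s) taken whole; one partial (take 18/27 of E).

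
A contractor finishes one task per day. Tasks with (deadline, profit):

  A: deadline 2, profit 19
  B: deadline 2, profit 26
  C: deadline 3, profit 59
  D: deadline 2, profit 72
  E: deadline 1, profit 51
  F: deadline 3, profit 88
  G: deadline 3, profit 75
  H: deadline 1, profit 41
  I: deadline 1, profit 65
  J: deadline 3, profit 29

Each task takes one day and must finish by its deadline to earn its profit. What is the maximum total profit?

By profit: F(d3,88), G(d3,75), D(d2,72), I(d1,65), C(d3,59), E(d1,51), H(d1,41), J(d3,29), B(d2,26), A(d2,19)
F→slot 3; G→slot 2; D→slot 1; I skipped; C skipped; E skipped; H skipped; J skipped; B skipped; A skipped.
Profit = 72 + 75 + 88 = 235

235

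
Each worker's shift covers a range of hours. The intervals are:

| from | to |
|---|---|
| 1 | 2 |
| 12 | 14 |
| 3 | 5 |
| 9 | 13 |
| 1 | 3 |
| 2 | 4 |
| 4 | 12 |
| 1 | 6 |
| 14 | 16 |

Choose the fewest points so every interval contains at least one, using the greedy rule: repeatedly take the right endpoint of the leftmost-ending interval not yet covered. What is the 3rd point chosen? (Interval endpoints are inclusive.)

13

Process intervals by earliest right end; each time one isn't hit yet, stab at its right endpoint.
By right end: [1,2]  [1,3]  [2,4]  [3,5]  [1,6]  [4,12]  [9,13]  [12,14]  [14,16]
[1,2] uncovered → point at 2; [3,5] uncovered → point at 5; [9,13] uncovered → point at 13; [14,16] uncovered → point at 16.
Points: 2, 5, 13, 16 (4 total).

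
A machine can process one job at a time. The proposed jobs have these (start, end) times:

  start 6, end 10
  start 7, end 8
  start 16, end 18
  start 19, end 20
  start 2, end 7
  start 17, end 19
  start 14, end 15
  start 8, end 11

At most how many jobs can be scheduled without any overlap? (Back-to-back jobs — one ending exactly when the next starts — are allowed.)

6

Sort by end time and greedily take each interval whose start is ≥ the last chosen end.
By end time: (2,7), (7,8), (6,10), (8,11), (14,15), (16,18), (17,19), (19,20).
Pick (2,7); next start ≥ 7 → (7,8); next start ≥ 8 → (8,11); next start ≥ 11 → (14,15); next start ≥ 15 → (16,18); next start ≥ 18 → (19,20).
Selected 6 jobs.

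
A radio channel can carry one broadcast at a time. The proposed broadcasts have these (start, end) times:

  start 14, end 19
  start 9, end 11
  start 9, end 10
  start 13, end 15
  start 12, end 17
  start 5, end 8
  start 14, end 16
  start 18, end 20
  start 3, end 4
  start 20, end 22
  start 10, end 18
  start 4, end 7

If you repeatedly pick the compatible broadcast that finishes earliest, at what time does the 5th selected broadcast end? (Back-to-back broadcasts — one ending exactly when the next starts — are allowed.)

20

By end time: (3,4), (4,7), (5,8), (9,10), (9,11), (13,15), (14,16), (12,17), (10,18), (14,19), (18,20), (20,22).
Pick (3,4); next start ≥ 4 → (4,7); next start ≥ 7 → (9,10); next start ≥ 10 → (13,15); next start ≥ 15 → (18,20); next start ≥ 20 → (20,22).
Selected: (3,4) (4,7) (9,10) (13,15) (18,20) (20,22)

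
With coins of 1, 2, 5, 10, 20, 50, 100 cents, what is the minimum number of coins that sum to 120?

120 = 1×100 + 1×20
Total coins = 1 + 1 = 2

2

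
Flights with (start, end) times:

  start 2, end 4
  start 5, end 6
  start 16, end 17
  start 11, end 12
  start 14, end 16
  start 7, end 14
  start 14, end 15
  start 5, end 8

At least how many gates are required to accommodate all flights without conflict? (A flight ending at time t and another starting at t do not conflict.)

Events (time:±→running): 2:+→1 4:-→0 5:+→1 5:+→2 … peak 2.

2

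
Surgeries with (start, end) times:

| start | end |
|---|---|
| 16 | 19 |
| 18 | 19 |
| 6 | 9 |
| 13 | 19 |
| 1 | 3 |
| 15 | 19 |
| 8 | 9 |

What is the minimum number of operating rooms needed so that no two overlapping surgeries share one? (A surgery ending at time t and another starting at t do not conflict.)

4

The answer is the maximum number of intervals overlapping at any instant.
starts: [1, 6, 8, 13, 15, 16, 18]
ends:   [3, 9, 9, 19, 19, 19, 19]
s1→1 e3→0 s6→1 s8→2 e9→1 e9→0 s13→1 s15→2 s16→3 s18→4  — peak 4.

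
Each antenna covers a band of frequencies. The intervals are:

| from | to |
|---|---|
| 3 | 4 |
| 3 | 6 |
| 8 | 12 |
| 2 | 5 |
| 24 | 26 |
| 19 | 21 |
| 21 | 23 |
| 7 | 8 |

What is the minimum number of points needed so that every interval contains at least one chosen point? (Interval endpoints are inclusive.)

Sort by right endpoint; whenever an interval is uncovered, place a point at its right end.
By right end: [3,4]  [2,5]  [3,6]  [7,8]  [8,12]  [19,21]  [21,23]  [24,26]
[3,4] uncovered → point at 4; [7,8] uncovered → point at 8; [19,21] uncovered → point at 21; [24,26] uncovered → point at 26.
Points: 4, 8, 21, 26 (4 total).

4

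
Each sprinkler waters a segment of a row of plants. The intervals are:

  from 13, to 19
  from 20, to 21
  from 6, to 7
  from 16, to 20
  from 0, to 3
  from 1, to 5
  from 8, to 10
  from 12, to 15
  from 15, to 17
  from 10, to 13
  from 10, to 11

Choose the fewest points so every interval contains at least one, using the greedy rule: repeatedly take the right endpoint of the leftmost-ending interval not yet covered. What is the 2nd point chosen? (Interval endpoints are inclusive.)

7

Sort by right endpoint; whenever an interval is uncovered, place a point at its right end.
By right end: [0,3]  [1,5]  [6,7]  [8,10]  [10,11]  [10,13]  [12,15]  [15,17]  [13,19]  [16,20]  [20,21]
[0,3] uncovered → point at 3; [6,7] uncovered → point at 7; [8,10] uncovered → point at 10; [12,15] uncovered → point at 15; [16,20] uncovered → point at 20.
Points: 3, 7, 10, 15, 20 (5 total).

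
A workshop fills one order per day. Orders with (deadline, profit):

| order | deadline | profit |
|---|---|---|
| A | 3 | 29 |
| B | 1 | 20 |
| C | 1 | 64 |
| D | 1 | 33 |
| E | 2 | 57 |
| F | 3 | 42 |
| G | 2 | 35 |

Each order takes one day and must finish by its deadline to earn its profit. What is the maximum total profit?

163

Sort by profit descending; place each in the latest free slot ≤ its deadline.
Profit order: C=64 E=57 F=42 G=35 D=33 A=29 B=20
Assign: C→slot 1, E→slot 2, F→slot 3, G skipped, D skipped, A skipped, B skipped.
Slots: [1:C] [2:E] [3:F]
Profit = 64 + 57 + 42 = 163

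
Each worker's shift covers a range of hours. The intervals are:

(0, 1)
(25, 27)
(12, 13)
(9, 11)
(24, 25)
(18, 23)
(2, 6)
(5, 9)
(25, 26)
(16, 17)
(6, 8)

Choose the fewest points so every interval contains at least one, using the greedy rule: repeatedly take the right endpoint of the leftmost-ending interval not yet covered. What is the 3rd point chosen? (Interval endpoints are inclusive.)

11

Sort by right endpoint; whenever an interval is uncovered, place a point at its right end.
By right end: [0,1]  [2,6]  [6,8]  [5,9]  [9,11]  [12,13]  [16,17]  [18,23]  [24,25]  [25,26]  [25,27]
[0,1] uncovered → point at 1; [2,6] uncovered → point at 6; [9,11] uncovered → point at 11; [12,13] uncovered → point at 13; [16,17] uncovered → point at 17; [18,23] uncovered → point at 23; [24,25] uncovered → point at 25.
Points: 1, 6, 11, 13, 17, 23, 25 (7 total).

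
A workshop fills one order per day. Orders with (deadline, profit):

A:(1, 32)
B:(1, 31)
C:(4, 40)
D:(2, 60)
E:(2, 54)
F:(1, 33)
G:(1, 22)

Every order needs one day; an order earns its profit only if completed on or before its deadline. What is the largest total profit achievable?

154

Take jobs in profit order; each goes to the latest open slot no later than its deadline.
Profit order: D=60 E=54 C=40 F=33 A=32 B=31 G=22
Assign: D→slot 2, E→slot 1, C→slot 4, F skipped, A skipped, B skipped, G skipped.
Slots: [1:E] [2:D] [4:C]
Profit = 54 + 60 + 40 = 154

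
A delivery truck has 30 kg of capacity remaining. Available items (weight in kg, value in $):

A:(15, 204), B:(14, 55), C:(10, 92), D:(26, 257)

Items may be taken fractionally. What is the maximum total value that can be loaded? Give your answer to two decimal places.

Ratios (sorted): A 13.60, D 9.88, C 9.20, B 3.93
take A (15 @ 204); take 15/26 of D → 148.27. Capacity used 30/30.
Total value = 352.27

352.27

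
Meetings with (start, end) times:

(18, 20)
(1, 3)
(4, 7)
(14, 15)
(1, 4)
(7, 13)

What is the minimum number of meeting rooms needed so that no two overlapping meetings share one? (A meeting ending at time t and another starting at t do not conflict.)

2

Events (time:±→running): 1:+→1 1:+→2 … peak 2.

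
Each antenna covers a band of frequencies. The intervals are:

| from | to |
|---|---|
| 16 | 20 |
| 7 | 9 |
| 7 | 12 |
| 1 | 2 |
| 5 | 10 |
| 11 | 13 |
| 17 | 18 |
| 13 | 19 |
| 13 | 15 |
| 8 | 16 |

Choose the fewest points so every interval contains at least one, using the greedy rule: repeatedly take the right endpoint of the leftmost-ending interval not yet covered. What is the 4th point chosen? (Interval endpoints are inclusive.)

Process intervals by earliest right end; each time one isn't hit yet, stab at its right endpoint.
By right end: [1,2]  [7,9]  [5,10]  [7,12]  [11,13]  [13,15]  [8,16]  [17,18]  [13,19]  [16,20]
[1,2] uncovered → point at 2; [7,9] uncovered → point at 9; [11,13] uncovered → point at 13; [17,18] uncovered → point at 18.
Points: 2, 9, 13, 18 (4 total).

18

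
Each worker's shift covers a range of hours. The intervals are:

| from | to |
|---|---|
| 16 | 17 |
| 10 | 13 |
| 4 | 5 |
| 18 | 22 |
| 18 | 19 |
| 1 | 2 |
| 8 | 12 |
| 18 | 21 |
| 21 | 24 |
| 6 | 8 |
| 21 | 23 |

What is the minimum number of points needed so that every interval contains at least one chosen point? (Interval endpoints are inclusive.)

Sort by right endpoint; whenever an interval is uncovered, place a point at its right end.
Sorted: [1,2] [4,5] [6,8] [8,12] [10,13] [16,17] [18,19] [18,21] [18,22] [21,23] [21,24]
{[1,2]} hit by 2; {[4,5]} hit by 5; {[6,8],[8,12]} hit by 8; {[10,13]} hit by 13; {[16,17]} hit by 17; {[18,19],[18,21],[18,22]} hit by 19; {[21,23],[21,24]} hit by 23.
Points: 2, 5, 8, 13, 17, 19, 23 (7 total).

7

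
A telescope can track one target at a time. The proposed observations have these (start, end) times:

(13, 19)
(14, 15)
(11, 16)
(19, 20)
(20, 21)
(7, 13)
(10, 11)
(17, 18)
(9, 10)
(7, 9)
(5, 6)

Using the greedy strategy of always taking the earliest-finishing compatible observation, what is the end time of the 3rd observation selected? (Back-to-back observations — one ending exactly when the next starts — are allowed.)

By end time: (5,6), (7,9), (9,10), (10,11), (7,13), (14,15), (11,16), (17,18), (13,19), (19,20), (20,21).
Pick (5,6); next start ≥ 6 → (7,9); next start ≥ 9 → (9,10); next start ≥ 10 → (10,11); next start ≥ 11 → (14,15); next start ≥ 15 → (17,18); next start ≥ 18 → (19,20); next start ≥ 20 → (20,21).
Selected: (5,6) (7,9) (9,10) (10,11) (14,15) (17,18) (19,20) (20,21)

10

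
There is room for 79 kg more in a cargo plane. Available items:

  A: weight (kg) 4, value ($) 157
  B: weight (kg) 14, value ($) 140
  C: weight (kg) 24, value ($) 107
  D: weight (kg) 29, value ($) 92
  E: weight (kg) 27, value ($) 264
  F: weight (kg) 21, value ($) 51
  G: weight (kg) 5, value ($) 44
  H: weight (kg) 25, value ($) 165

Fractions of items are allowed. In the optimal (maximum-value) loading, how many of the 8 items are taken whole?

Greedy by value/weight ratio, highest first.
Order: A (157/4=39.25) > B (140/14=10.00) > E (264/27=9.78) > G (44/5=8.80) > H (165/25=6.60) > C (107/24=4.46) > D (92/29=3.17) > F (51/21=2.43)
Fill: take A (4 @ 157) → take B (14 @ 140) → take E (27 @ 264) → take G (5 @ 44) → take H (25 @ 165) → take 4/24 of C → 17.83; 79/79 used.
5 item(s) taken whole; one partial (take 4/24 of C).

5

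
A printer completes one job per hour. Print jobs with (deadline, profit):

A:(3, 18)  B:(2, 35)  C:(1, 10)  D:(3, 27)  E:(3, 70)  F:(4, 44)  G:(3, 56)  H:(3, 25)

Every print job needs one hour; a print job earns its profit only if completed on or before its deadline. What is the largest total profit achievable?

205

By profit: E(d3,70), G(d3,56), F(d4,44), B(d2,35), D(d3,27), H(d3,25), A(d3,18), C(d1,10)
E→slot 3; G→slot 2; F→slot 4; B→slot 1; D skipped; H skipped; A skipped; C skipped.
Profit = 35 + 56 + 70 + 44 = 205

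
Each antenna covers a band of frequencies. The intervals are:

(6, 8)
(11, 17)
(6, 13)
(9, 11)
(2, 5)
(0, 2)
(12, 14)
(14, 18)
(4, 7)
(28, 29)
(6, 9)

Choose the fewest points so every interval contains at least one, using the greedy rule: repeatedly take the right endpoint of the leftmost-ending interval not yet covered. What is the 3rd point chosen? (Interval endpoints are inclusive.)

Sort by right endpoint; whenever an interval is uncovered, place a point at its right end.
By right end: [0,2]  [2,5]  [4,7]  [6,8]  [6,9]  [9,11]  [6,13]  [12,14]  [11,17]  [14,18]  [28,29]
[0,2] uncovered → point at 2; [4,7] uncovered → point at 7; [9,11] uncovered → point at 11; [12,14] uncovered → point at 14; [28,29] uncovered → point at 29.
Points: 2, 7, 11, 14, 29 (5 total).

11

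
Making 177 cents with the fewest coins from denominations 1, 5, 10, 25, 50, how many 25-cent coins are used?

1

177 = 3×50 + 1×25 + 2×1
Count of 25: 1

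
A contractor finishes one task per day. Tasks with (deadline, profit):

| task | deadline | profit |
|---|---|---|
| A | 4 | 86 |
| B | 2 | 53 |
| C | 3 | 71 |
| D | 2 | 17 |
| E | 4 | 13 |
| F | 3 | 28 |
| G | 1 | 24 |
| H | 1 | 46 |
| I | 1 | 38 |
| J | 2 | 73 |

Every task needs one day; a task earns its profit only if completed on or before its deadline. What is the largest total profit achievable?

283

Take jobs in profit order; each goes to the latest open slot no later than its deadline.
Profit order: A=86 J=73 C=71 B=53 H=46 I=38 F=28 G=24 D=17 E=13
Assign: A→slot 4, J→slot 2, C→slot 3, B→slot 1, H skipped, I skipped, F skipped, G skipped, D skipped, E skipped.
Slots: [1:B] [2:J] [3:C] [4:A]
Profit = 53 + 73 + 71 + 86 = 283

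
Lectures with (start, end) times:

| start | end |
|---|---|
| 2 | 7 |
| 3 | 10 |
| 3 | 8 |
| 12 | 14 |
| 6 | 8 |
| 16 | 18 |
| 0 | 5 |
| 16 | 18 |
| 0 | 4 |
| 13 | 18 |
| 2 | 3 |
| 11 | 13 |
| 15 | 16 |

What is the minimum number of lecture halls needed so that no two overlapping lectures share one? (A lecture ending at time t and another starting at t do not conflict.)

5

The answer is the maximum number of intervals overlapping at any instant.
Events (time:±→running): 0:+→1 0:+→2 2:+→3 2:+→4 3:-→3 3:+→4 3:+→5 … peak 5.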